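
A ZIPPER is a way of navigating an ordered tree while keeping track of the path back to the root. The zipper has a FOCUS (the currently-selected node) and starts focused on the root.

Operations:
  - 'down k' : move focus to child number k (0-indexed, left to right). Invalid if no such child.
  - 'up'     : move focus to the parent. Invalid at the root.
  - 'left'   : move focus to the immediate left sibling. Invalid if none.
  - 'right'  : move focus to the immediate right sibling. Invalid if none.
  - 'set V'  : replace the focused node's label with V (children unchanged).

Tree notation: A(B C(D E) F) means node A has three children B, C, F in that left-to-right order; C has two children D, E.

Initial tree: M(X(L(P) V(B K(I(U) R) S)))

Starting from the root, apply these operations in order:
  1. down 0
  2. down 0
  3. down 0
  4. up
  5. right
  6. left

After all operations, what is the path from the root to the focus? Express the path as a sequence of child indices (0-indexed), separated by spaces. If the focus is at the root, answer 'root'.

Step 1 (down 0): focus=X path=0 depth=1 children=['L', 'V'] left=[] right=[] parent=M
Step 2 (down 0): focus=L path=0/0 depth=2 children=['P'] left=[] right=['V'] parent=X
Step 3 (down 0): focus=P path=0/0/0 depth=3 children=[] left=[] right=[] parent=L
Step 4 (up): focus=L path=0/0 depth=2 children=['P'] left=[] right=['V'] parent=X
Step 5 (right): focus=V path=0/1 depth=2 children=['B', 'K', 'S'] left=['L'] right=[] parent=X
Step 6 (left): focus=L path=0/0 depth=2 children=['P'] left=[] right=['V'] parent=X

Answer: 0 0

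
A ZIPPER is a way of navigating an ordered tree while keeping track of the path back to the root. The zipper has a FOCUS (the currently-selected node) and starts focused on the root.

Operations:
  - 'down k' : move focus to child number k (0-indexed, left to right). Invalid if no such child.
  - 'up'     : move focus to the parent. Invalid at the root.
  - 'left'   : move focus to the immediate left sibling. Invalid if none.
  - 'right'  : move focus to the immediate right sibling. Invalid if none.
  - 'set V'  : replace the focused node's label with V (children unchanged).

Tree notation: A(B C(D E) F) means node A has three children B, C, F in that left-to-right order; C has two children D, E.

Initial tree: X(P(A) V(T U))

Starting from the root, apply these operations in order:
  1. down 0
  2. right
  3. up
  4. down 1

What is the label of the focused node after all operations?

Answer: V

Derivation:
Step 1 (down 0): focus=P path=0 depth=1 children=['A'] left=[] right=['V'] parent=X
Step 2 (right): focus=V path=1 depth=1 children=['T', 'U'] left=['P'] right=[] parent=X
Step 3 (up): focus=X path=root depth=0 children=['P', 'V'] (at root)
Step 4 (down 1): focus=V path=1 depth=1 children=['T', 'U'] left=['P'] right=[] parent=X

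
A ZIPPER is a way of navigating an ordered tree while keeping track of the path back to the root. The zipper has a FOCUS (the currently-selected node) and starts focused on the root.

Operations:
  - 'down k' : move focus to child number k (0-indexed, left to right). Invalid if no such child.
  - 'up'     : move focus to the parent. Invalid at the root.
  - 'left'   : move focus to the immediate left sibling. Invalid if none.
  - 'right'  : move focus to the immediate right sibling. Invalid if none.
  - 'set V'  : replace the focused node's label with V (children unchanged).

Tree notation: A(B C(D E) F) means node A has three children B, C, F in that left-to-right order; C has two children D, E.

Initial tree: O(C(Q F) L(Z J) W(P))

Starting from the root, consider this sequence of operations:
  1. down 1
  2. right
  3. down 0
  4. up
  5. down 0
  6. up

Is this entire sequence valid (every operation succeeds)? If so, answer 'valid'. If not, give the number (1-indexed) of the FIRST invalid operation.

Step 1 (down 1): focus=L path=1 depth=1 children=['Z', 'J'] left=['C'] right=['W'] parent=O
Step 2 (right): focus=W path=2 depth=1 children=['P'] left=['C', 'L'] right=[] parent=O
Step 3 (down 0): focus=P path=2/0 depth=2 children=[] left=[] right=[] parent=W
Step 4 (up): focus=W path=2 depth=1 children=['P'] left=['C', 'L'] right=[] parent=O
Step 5 (down 0): focus=P path=2/0 depth=2 children=[] left=[] right=[] parent=W
Step 6 (up): focus=W path=2 depth=1 children=['P'] left=['C', 'L'] right=[] parent=O

Answer: valid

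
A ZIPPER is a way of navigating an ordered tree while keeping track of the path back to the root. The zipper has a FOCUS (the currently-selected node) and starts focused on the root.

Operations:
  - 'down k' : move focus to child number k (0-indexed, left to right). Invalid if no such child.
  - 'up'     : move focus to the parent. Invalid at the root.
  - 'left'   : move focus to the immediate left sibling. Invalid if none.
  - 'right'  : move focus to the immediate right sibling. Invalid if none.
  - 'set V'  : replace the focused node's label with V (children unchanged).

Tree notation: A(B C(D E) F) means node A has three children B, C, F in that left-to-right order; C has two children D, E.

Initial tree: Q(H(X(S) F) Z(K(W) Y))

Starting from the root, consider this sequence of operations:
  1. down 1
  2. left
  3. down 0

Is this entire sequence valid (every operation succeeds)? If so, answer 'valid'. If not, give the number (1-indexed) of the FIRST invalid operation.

Answer: valid

Derivation:
Step 1 (down 1): focus=Z path=1 depth=1 children=['K', 'Y'] left=['H'] right=[] parent=Q
Step 2 (left): focus=H path=0 depth=1 children=['X', 'F'] left=[] right=['Z'] parent=Q
Step 3 (down 0): focus=X path=0/0 depth=2 children=['S'] left=[] right=['F'] parent=H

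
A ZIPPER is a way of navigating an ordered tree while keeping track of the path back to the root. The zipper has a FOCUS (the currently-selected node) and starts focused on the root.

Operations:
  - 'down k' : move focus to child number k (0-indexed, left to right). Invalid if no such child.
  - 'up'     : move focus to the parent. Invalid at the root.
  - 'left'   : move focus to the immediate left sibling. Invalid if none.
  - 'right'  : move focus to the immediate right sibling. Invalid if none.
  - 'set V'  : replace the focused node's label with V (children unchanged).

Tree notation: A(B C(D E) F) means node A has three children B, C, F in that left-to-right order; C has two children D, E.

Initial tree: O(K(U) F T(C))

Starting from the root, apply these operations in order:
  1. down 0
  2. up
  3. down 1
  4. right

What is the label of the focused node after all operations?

Answer: T

Derivation:
Step 1 (down 0): focus=K path=0 depth=1 children=['U'] left=[] right=['F', 'T'] parent=O
Step 2 (up): focus=O path=root depth=0 children=['K', 'F', 'T'] (at root)
Step 3 (down 1): focus=F path=1 depth=1 children=[] left=['K'] right=['T'] parent=O
Step 4 (right): focus=T path=2 depth=1 children=['C'] left=['K', 'F'] right=[] parent=O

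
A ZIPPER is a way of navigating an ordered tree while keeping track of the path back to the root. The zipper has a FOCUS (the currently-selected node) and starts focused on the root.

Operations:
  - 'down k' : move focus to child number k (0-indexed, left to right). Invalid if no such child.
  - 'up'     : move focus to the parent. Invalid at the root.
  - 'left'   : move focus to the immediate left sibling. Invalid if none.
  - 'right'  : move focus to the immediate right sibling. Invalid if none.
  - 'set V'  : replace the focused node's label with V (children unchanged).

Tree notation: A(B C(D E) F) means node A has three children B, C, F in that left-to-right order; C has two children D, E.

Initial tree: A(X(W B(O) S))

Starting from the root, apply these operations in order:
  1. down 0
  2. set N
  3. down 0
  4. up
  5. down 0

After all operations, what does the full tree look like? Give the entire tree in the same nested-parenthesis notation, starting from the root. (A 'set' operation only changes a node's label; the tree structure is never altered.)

Step 1 (down 0): focus=X path=0 depth=1 children=['W', 'B', 'S'] left=[] right=[] parent=A
Step 2 (set N): focus=N path=0 depth=1 children=['W', 'B', 'S'] left=[] right=[] parent=A
Step 3 (down 0): focus=W path=0/0 depth=2 children=[] left=[] right=['B', 'S'] parent=N
Step 4 (up): focus=N path=0 depth=1 children=['W', 'B', 'S'] left=[] right=[] parent=A
Step 5 (down 0): focus=W path=0/0 depth=2 children=[] left=[] right=['B', 'S'] parent=N

Answer: A(N(W B(O) S))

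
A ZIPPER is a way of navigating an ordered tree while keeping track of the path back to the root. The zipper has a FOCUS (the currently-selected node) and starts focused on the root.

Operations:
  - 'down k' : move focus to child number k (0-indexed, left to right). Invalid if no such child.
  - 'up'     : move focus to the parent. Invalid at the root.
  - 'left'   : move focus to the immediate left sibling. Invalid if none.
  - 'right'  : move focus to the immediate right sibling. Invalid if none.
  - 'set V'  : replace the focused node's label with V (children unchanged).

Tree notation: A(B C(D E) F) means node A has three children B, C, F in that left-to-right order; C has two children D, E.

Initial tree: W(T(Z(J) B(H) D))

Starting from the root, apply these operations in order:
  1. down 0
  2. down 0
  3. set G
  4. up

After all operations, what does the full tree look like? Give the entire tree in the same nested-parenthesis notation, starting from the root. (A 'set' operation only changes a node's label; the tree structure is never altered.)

Answer: W(T(G(J) B(H) D))

Derivation:
Step 1 (down 0): focus=T path=0 depth=1 children=['Z', 'B', 'D'] left=[] right=[] parent=W
Step 2 (down 0): focus=Z path=0/0 depth=2 children=['J'] left=[] right=['B', 'D'] parent=T
Step 3 (set G): focus=G path=0/0 depth=2 children=['J'] left=[] right=['B', 'D'] parent=T
Step 4 (up): focus=T path=0 depth=1 children=['G', 'B', 'D'] left=[] right=[] parent=W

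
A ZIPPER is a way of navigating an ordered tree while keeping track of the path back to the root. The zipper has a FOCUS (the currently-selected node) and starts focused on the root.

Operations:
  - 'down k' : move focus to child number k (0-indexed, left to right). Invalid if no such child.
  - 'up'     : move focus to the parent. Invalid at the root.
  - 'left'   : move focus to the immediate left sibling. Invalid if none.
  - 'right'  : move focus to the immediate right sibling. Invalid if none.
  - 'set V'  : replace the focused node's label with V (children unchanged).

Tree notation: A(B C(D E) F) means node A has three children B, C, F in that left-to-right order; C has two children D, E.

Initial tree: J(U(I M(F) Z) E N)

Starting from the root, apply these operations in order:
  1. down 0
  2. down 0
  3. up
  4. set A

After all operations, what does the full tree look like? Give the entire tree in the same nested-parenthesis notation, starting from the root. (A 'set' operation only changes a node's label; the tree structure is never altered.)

Answer: J(A(I M(F) Z) E N)

Derivation:
Step 1 (down 0): focus=U path=0 depth=1 children=['I', 'M', 'Z'] left=[] right=['E', 'N'] parent=J
Step 2 (down 0): focus=I path=0/0 depth=2 children=[] left=[] right=['M', 'Z'] parent=U
Step 3 (up): focus=U path=0 depth=1 children=['I', 'M', 'Z'] left=[] right=['E', 'N'] parent=J
Step 4 (set A): focus=A path=0 depth=1 children=['I', 'M', 'Z'] left=[] right=['E', 'N'] parent=J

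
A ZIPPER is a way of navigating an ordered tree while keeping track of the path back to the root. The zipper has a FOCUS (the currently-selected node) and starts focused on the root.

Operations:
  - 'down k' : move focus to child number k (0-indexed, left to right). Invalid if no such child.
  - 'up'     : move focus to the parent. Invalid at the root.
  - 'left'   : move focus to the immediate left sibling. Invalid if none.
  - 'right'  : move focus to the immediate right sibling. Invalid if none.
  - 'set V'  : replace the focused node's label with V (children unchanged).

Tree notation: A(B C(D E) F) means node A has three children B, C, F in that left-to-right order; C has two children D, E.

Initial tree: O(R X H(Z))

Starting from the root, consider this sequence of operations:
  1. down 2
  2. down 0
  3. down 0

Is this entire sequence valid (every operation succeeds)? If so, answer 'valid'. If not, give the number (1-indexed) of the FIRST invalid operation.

Step 1 (down 2): focus=H path=2 depth=1 children=['Z'] left=['R', 'X'] right=[] parent=O
Step 2 (down 0): focus=Z path=2/0 depth=2 children=[] left=[] right=[] parent=H
Step 3 (down 0): INVALID

Answer: 3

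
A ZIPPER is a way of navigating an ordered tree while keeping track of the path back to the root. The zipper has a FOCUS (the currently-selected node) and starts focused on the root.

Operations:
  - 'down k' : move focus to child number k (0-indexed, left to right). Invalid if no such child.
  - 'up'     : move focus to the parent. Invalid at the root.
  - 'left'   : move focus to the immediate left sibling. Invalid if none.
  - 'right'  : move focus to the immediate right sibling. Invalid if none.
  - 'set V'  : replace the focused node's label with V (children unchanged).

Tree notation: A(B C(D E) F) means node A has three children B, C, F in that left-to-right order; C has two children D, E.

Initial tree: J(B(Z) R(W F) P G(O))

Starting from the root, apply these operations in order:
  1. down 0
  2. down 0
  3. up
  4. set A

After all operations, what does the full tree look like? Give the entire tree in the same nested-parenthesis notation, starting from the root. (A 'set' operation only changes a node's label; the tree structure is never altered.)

Step 1 (down 0): focus=B path=0 depth=1 children=['Z'] left=[] right=['R', 'P', 'G'] parent=J
Step 2 (down 0): focus=Z path=0/0 depth=2 children=[] left=[] right=[] parent=B
Step 3 (up): focus=B path=0 depth=1 children=['Z'] left=[] right=['R', 'P', 'G'] parent=J
Step 4 (set A): focus=A path=0 depth=1 children=['Z'] left=[] right=['R', 'P', 'G'] parent=J

Answer: J(A(Z) R(W F) P G(O))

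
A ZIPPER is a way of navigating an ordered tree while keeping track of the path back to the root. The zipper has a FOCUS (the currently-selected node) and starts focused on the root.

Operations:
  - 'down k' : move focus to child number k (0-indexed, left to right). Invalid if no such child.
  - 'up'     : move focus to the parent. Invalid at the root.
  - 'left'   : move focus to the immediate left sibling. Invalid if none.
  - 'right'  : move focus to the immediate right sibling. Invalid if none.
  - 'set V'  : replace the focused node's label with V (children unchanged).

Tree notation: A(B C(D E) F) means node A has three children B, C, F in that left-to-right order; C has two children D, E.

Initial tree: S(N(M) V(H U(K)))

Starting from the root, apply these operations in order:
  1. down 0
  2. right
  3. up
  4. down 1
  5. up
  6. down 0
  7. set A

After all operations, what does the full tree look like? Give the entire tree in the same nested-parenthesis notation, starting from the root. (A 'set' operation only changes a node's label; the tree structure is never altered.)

Step 1 (down 0): focus=N path=0 depth=1 children=['M'] left=[] right=['V'] parent=S
Step 2 (right): focus=V path=1 depth=1 children=['H', 'U'] left=['N'] right=[] parent=S
Step 3 (up): focus=S path=root depth=0 children=['N', 'V'] (at root)
Step 4 (down 1): focus=V path=1 depth=1 children=['H', 'U'] left=['N'] right=[] parent=S
Step 5 (up): focus=S path=root depth=0 children=['N', 'V'] (at root)
Step 6 (down 0): focus=N path=0 depth=1 children=['M'] left=[] right=['V'] parent=S
Step 7 (set A): focus=A path=0 depth=1 children=['M'] left=[] right=['V'] parent=S

Answer: S(A(M) V(H U(K)))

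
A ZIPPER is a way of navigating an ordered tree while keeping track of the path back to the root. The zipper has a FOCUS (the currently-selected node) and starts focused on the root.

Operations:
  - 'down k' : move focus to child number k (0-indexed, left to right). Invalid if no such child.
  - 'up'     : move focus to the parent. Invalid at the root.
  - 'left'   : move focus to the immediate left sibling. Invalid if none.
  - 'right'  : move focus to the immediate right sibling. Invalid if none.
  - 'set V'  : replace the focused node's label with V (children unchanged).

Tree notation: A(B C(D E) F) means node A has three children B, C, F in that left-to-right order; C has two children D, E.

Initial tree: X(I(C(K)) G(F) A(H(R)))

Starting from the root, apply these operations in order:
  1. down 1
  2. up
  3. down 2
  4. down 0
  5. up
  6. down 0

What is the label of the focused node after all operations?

Answer: H

Derivation:
Step 1 (down 1): focus=G path=1 depth=1 children=['F'] left=['I'] right=['A'] parent=X
Step 2 (up): focus=X path=root depth=0 children=['I', 'G', 'A'] (at root)
Step 3 (down 2): focus=A path=2 depth=1 children=['H'] left=['I', 'G'] right=[] parent=X
Step 4 (down 0): focus=H path=2/0 depth=2 children=['R'] left=[] right=[] parent=A
Step 5 (up): focus=A path=2 depth=1 children=['H'] left=['I', 'G'] right=[] parent=X
Step 6 (down 0): focus=H path=2/0 depth=2 children=['R'] left=[] right=[] parent=A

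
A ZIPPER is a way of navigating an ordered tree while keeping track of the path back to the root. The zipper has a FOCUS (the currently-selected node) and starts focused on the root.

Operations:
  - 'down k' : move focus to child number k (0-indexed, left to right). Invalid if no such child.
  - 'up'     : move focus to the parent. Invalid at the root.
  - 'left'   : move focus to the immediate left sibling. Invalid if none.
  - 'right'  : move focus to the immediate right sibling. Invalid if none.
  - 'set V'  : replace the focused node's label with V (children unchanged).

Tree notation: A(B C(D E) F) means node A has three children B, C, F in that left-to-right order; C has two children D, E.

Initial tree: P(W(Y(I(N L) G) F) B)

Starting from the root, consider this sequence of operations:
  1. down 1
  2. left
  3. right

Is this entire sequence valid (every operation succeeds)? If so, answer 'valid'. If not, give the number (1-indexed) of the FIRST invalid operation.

Answer: valid

Derivation:
Step 1 (down 1): focus=B path=1 depth=1 children=[] left=['W'] right=[] parent=P
Step 2 (left): focus=W path=0 depth=1 children=['Y', 'F'] left=[] right=['B'] parent=P
Step 3 (right): focus=B path=1 depth=1 children=[] left=['W'] right=[] parent=P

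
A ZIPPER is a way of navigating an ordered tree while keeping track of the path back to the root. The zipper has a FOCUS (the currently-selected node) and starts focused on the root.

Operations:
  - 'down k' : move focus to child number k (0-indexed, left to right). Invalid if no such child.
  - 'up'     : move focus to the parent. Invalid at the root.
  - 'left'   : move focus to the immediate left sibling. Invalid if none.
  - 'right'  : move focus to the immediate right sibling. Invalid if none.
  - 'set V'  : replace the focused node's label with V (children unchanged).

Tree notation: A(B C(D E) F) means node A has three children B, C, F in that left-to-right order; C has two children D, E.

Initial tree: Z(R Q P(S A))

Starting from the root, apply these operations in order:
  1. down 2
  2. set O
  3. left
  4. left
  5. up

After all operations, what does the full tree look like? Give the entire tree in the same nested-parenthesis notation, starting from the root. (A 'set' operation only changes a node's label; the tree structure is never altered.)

Answer: Z(R Q O(S A))

Derivation:
Step 1 (down 2): focus=P path=2 depth=1 children=['S', 'A'] left=['R', 'Q'] right=[] parent=Z
Step 2 (set O): focus=O path=2 depth=1 children=['S', 'A'] left=['R', 'Q'] right=[] parent=Z
Step 3 (left): focus=Q path=1 depth=1 children=[] left=['R'] right=['O'] parent=Z
Step 4 (left): focus=R path=0 depth=1 children=[] left=[] right=['Q', 'O'] parent=Z
Step 5 (up): focus=Z path=root depth=0 children=['R', 'Q', 'O'] (at root)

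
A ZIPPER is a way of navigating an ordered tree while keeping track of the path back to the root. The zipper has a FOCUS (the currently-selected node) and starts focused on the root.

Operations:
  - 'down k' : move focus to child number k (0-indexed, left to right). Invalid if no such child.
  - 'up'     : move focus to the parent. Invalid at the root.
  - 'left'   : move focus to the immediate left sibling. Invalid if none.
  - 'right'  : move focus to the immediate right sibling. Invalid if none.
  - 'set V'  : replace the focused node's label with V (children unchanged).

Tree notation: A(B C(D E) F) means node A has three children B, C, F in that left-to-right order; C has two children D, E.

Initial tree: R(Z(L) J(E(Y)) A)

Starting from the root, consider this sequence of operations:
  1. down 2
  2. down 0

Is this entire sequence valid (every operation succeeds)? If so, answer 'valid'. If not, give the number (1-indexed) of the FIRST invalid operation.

Step 1 (down 2): focus=A path=2 depth=1 children=[] left=['Z', 'J'] right=[] parent=R
Step 2 (down 0): INVALID

Answer: 2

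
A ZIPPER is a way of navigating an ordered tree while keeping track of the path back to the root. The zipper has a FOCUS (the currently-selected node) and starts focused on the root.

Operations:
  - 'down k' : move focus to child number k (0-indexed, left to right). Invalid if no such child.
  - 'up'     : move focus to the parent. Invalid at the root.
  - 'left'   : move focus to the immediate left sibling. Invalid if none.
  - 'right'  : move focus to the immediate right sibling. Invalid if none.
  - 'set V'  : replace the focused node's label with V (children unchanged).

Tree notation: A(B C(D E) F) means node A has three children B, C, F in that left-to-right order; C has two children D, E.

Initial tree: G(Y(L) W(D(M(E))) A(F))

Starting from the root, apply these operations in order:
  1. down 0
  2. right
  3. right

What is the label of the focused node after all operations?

Answer: A

Derivation:
Step 1 (down 0): focus=Y path=0 depth=1 children=['L'] left=[] right=['W', 'A'] parent=G
Step 2 (right): focus=W path=1 depth=1 children=['D'] left=['Y'] right=['A'] parent=G
Step 3 (right): focus=A path=2 depth=1 children=['F'] left=['Y', 'W'] right=[] parent=G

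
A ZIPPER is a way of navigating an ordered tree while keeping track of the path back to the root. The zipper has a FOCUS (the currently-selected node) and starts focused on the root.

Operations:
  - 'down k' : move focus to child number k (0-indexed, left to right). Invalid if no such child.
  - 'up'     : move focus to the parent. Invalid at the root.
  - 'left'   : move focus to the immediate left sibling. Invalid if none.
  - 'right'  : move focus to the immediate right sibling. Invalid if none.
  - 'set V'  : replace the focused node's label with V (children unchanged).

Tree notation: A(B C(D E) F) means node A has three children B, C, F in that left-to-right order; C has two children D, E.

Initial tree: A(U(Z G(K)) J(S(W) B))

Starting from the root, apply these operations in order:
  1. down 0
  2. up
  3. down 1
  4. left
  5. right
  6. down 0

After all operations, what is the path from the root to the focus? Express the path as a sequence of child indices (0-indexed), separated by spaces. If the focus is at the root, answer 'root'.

Step 1 (down 0): focus=U path=0 depth=1 children=['Z', 'G'] left=[] right=['J'] parent=A
Step 2 (up): focus=A path=root depth=0 children=['U', 'J'] (at root)
Step 3 (down 1): focus=J path=1 depth=1 children=['S', 'B'] left=['U'] right=[] parent=A
Step 4 (left): focus=U path=0 depth=1 children=['Z', 'G'] left=[] right=['J'] parent=A
Step 5 (right): focus=J path=1 depth=1 children=['S', 'B'] left=['U'] right=[] parent=A
Step 6 (down 0): focus=S path=1/0 depth=2 children=['W'] left=[] right=['B'] parent=J

Answer: 1 0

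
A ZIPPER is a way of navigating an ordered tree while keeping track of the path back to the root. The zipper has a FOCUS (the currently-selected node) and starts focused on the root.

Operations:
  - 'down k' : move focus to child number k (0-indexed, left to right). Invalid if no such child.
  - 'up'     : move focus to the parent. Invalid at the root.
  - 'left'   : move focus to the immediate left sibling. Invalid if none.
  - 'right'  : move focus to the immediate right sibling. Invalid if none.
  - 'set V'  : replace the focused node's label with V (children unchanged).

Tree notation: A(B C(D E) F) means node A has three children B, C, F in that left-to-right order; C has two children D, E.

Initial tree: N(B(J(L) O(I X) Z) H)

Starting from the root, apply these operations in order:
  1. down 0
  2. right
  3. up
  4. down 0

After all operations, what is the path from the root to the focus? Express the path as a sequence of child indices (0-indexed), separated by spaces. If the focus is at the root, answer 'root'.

Step 1 (down 0): focus=B path=0 depth=1 children=['J', 'O', 'Z'] left=[] right=['H'] parent=N
Step 2 (right): focus=H path=1 depth=1 children=[] left=['B'] right=[] parent=N
Step 3 (up): focus=N path=root depth=0 children=['B', 'H'] (at root)
Step 4 (down 0): focus=B path=0 depth=1 children=['J', 'O', 'Z'] left=[] right=['H'] parent=N

Answer: 0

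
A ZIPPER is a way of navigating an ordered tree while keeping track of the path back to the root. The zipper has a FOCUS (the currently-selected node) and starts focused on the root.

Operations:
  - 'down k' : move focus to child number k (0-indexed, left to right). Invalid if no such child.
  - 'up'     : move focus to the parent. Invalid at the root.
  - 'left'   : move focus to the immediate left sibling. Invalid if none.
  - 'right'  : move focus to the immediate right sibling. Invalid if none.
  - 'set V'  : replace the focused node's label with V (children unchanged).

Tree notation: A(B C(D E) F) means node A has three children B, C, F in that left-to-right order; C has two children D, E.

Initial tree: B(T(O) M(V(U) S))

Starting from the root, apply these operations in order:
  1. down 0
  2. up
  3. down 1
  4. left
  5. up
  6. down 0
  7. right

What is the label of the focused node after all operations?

Answer: M

Derivation:
Step 1 (down 0): focus=T path=0 depth=1 children=['O'] left=[] right=['M'] parent=B
Step 2 (up): focus=B path=root depth=0 children=['T', 'M'] (at root)
Step 3 (down 1): focus=M path=1 depth=1 children=['V', 'S'] left=['T'] right=[] parent=B
Step 4 (left): focus=T path=0 depth=1 children=['O'] left=[] right=['M'] parent=B
Step 5 (up): focus=B path=root depth=0 children=['T', 'M'] (at root)
Step 6 (down 0): focus=T path=0 depth=1 children=['O'] left=[] right=['M'] parent=B
Step 7 (right): focus=M path=1 depth=1 children=['V', 'S'] left=['T'] right=[] parent=B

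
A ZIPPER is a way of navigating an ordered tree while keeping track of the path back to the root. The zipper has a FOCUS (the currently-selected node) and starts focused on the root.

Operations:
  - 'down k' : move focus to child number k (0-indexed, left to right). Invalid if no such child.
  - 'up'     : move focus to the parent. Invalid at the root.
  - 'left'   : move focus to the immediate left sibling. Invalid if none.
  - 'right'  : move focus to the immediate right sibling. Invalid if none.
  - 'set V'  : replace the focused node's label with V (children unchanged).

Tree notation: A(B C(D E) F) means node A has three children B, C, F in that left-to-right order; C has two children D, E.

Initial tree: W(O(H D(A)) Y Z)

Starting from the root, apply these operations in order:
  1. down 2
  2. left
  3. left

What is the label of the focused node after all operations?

Step 1 (down 2): focus=Z path=2 depth=1 children=[] left=['O', 'Y'] right=[] parent=W
Step 2 (left): focus=Y path=1 depth=1 children=[] left=['O'] right=['Z'] parent=W
Step 3 (left): focus=O path=0 depth=1 children=['H', 'D'] left=[] right=['Y', 'Z'] parent=W

Answer: O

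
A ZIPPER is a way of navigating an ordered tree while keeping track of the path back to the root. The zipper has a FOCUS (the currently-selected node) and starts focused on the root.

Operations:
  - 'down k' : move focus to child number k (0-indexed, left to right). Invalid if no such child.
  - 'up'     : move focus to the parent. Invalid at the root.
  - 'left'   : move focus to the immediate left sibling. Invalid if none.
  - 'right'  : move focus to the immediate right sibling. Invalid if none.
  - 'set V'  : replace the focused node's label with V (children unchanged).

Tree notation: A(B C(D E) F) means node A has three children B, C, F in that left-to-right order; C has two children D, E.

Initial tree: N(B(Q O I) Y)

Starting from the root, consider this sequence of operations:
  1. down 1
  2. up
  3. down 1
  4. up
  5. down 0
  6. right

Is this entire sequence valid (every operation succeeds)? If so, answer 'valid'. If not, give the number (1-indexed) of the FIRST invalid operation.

Answer: valid

Derivation:
Step 1 (down 1): focus=Y path=1 depth=1 children=[] left=['B'] right=[] parent=N
Step 2 (up): focus=N path=root depth=0 children=['B', 'Y'] (at root)
Step 3 (down 1): focus=Y path=1 depth=1 children=[] left=['B'] right=[] parent=N
Step 4 (up): focus=N path=root depth=0 children=['B', 'Y'] (at root)
Step 5 (down 0): focus=B path=0 depth=1 children=['Q', 'O', 'I'] left=[] right=['Y'] parent=N
Step 6 (right): focus=Y path=1 depth=1 children=[] left=['B'] right=[] parent=N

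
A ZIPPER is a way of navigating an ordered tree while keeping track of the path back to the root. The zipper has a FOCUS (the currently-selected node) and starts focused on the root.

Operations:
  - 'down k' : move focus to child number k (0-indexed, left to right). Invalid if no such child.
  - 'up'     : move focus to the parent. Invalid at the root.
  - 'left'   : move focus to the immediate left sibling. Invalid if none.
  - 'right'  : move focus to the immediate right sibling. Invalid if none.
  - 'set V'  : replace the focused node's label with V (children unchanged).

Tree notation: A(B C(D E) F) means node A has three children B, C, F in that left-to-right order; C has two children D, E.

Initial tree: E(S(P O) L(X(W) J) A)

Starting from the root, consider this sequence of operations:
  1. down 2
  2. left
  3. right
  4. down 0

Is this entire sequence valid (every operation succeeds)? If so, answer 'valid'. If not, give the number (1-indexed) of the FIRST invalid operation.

Answer: 4

Derivation:
Step 1 (down 2): focus=A path=2 depth=1 children=[] left=['S', 'L'] right=[] parent=E
Step 2 (left): focus=L path=1 depth=1 children=['X', 'J'] left=['S'] right=['A'] parent=E
Step 3 (right): focus=A path=2 depth=1 children=[] left=['S', 'L'] right=[] parent=E
Step 4 (down 0): INVALID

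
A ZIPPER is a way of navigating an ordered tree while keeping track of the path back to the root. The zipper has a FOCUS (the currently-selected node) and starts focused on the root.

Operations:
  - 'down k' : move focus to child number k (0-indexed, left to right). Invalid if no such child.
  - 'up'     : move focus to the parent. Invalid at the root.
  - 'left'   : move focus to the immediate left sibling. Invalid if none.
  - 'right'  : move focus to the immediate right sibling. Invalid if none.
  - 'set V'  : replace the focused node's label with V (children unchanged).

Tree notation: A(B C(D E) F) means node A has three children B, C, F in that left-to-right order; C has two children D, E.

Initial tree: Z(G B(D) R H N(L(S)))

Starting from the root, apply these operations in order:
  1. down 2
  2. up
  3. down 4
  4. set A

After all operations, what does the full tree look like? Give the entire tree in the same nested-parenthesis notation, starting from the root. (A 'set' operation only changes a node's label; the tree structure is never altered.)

Step 1 (down 2): focus=R path=2 depth=1 children=[] left=['G', 'B'] right=['H', 'N'] parent=Z
Step 2 (up): focus=Z path=root depth=0 children=['G', 'B', 'R', 'H', 'N'] (at root)
Step 3 (down 4): focus=N path=4 depth=1 children=['L'] left=['G', 'B', 'R', 'H'] right=[] parent=Z
Step 4 (set A): focus=A path=4 depth=1 children=['L'] left=['G', 'B', 'R', 'H'] right=[] parent=Z

Answer: Z(G B(D) R H A(L(S)))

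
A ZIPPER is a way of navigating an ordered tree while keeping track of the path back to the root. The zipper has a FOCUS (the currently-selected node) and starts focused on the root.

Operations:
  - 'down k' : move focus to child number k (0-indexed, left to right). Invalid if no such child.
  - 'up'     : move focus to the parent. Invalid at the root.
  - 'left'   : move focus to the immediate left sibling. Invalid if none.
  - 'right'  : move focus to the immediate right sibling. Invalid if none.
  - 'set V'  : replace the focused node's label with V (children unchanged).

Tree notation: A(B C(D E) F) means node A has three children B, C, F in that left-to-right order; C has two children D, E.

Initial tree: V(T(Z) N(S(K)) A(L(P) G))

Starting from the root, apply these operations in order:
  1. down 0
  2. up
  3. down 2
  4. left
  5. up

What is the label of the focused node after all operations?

Step 1 (down 0): focus=T path=0 depth=1 children=['Z'] left=[] right=['N', 'A'] parent=V
Step 2 (up): focus=V path=root depth=0 children=['T', 'N', 'A'] (at root)
Step 3 (down 2): focus=A path=2 depth=1 children=['L', 'G'] left=['T', 'N'] right=[] parent=V
Step 4 (left): focus=N path=1 depth=1 children=['S'] left=['T'] right=['A'] parent=V
Step 5 (up): focus=V path=root depth=0 children=['T', 'N', 'A'] (at root)

Answer: V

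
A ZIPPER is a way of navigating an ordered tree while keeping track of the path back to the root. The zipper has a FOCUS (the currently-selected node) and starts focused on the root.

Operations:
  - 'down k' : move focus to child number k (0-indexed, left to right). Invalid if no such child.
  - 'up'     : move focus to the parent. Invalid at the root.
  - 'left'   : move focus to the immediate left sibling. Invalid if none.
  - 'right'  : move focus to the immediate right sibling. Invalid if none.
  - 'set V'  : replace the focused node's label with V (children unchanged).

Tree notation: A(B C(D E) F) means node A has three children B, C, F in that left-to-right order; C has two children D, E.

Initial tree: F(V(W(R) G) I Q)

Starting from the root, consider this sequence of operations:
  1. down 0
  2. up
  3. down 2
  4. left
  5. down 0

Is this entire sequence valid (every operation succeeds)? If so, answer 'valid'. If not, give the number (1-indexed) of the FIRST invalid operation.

Step 1 (down 0): focus=V path=0 depth=1 children=['W', 'G'] left=[] right=['I', 'Q'] parent=F
Step 2 (up): focus=F path=root depth=0 children=['V', 'I', 'Q'] (at root)
Step 3 (down 2): focus=Q path=2 depth=1 children=[] left=['V', 'I'] right=[] parent=F
Step 4 (left): focus=I path=1 depth=1 children=[] left=['V'] right=['Q'] parent=F
Step 5 (down 0): INVALID

Answer: 5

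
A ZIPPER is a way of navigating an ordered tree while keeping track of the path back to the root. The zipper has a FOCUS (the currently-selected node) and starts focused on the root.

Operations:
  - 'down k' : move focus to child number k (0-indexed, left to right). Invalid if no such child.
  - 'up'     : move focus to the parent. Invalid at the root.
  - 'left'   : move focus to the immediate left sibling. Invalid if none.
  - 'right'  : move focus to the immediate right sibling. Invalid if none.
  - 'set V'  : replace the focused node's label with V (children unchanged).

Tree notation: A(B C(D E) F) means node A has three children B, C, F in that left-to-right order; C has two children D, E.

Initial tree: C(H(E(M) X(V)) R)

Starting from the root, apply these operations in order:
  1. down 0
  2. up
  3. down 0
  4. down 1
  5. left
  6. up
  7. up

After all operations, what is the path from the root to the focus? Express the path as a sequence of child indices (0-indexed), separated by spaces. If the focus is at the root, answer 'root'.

Step 1 (down 0): focus=H path=0 depth=1 children=['E', 'X'] left=[] right=['R'] parent=C
Step 2 (up): focus=C path=root depth=0 children=['H', 'R'] (at root)
Step 3 (down 0): focus=H path=0 depth=1 children=['E', 'X'] left=[] right=['R'] parent=C
Step 4 (down 1): focus=X path=0/1 depth=2 children=['V'] left=['E'] right=[] parent=H
Step 5 (left): focus=E path=0/0 depth=2 children=['M'] left=[] right=['X'] parent=H
Step 6 (up): focus=H path=0 depth=1 children=['E', 'X'] left=[] right=['R'] parent=C
Step 7 (up): focus=C path=root depth=0 children=['H', 'R'] (at root)

Answer: root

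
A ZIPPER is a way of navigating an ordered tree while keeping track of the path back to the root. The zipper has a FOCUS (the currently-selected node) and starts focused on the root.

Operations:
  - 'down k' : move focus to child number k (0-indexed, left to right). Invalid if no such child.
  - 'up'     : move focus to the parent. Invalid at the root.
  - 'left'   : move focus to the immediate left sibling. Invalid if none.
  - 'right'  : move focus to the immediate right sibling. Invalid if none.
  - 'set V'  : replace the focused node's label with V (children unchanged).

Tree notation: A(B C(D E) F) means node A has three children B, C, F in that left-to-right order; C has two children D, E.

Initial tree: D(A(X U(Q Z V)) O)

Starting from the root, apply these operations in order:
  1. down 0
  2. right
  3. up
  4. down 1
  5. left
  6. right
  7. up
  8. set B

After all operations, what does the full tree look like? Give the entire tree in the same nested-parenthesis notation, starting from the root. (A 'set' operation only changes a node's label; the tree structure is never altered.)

Step 1 (down 0): focus=A path=0 depth=1 children=['X', 'U'] left=[] right=['O'] parent=D
Step 2 (right): focus=O path=1 depth=1 children=[] left=['A'] right=[] parent=D
Step 3 (up): focus=D path=root depth=0 children=['A', 'O'] (at root)
Step 4 (down 1): focus=O path=1 depth=1 children=[] left=['A'] right=[] parent=D
Step 5 (left): focus=A path=0 depth=1 children=['X', 'U'] left=[] right=['O'] parent=D
Step 6 (right): focus=O path=1 depth=1 children=[] left=['A'] right=[] parent=D
Step 7 (up): focus=D path=root depth=0 children=['A', 'O'] (at root)
Step 8 (set B): focus=B path=root depth=0 children=['A', 'O'] (at root)

Answer: B(A(X U(Q Z V)) O)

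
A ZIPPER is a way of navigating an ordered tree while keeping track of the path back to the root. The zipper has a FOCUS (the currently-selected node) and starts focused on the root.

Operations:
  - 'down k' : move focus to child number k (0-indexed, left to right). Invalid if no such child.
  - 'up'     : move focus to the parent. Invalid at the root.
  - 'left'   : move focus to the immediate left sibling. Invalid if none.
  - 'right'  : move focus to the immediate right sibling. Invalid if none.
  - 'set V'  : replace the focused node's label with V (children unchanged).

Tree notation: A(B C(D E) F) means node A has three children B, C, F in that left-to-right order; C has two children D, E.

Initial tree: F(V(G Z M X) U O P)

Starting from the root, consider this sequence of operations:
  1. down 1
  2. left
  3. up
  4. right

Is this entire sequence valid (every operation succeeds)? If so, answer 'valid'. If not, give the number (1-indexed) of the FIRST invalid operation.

Answer: 4

Derivation:
Step 1 (down 1): focus=U path=1 depth=1 children=[] left=['V'] right=['O', 'P'] parent=F
Step 2 (left): focus=V path=0 depth=1 children=['G', 'Z', 'M', 'X'] left=[] right=['U', 'O', 'P'] parent=F
Step 3 (up): focus=F path=root depth=0 children=['V', 'U', 'O', 'P'] (at root)
Step 4 (right): INVALID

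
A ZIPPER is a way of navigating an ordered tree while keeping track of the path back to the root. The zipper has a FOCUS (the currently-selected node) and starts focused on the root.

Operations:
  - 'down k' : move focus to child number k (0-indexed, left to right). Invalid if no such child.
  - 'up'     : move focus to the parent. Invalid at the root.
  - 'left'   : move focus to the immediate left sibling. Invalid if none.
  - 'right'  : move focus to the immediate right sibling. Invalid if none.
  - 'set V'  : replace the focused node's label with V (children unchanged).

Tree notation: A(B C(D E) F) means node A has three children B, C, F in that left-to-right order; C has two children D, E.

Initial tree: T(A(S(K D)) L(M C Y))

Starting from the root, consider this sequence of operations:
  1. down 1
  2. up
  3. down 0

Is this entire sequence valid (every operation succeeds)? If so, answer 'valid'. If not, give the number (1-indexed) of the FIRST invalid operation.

Answer: valid

Derivation:
Step 1 (down 1): focus=L path=1 depth=1 children=['M', 'C', 'Y'] left=['A'] right=[] parent=T
Step 2 (up): focus=T path=root depth=0 children=['A', 'L'] (at root)
Step 3 (down 0): focus=A path=0 depth=1 children=['S'] left=[] right=['L'] parent=T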